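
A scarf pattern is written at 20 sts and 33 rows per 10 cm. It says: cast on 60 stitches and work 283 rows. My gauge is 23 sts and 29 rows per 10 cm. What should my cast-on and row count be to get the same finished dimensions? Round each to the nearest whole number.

Cast on 69 stitches; work 249 rows.

Stitches: 60 × 23/20 = 69.00 → 69.
Rows: 283 × 29/33 = 248.70 → 249.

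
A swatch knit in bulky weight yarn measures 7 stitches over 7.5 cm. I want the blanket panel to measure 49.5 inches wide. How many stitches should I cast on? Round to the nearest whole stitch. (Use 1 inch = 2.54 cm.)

CO 117 sts.

49.5 in = 125.73 cm.
7 stitches / 7.5 cm = 0.933 stitches per cm.
125.73 × 0.933 = 117.35 stitches.
Round to nearest → 117.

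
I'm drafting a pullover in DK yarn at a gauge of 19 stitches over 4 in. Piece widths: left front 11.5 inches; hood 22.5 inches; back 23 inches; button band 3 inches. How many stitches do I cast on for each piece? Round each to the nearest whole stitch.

Rate = 19/4 = 4.75 sts per in.
left front: 11.5 × 4.75 = 54.62 → 55.
hood: 22.5 × 4.75 = 106.88 → 107.
back: 23 × 4.75 = 109.25 → 109.
button band: 3 × 4.75 = 14.25 → 14.

left front 55; hood 107; back 109; button band 14.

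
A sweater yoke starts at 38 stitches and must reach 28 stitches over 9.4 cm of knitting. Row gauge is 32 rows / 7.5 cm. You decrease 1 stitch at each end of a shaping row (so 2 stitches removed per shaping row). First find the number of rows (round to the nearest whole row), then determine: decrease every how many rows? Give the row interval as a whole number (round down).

Decrease every 8th row.

Rows = 9.4 × 4.267 = 40.1 → 40 rows.
Stitches to remove: 10 → 5 shaping rows (at 2 st each).
40 / 5 = 8.00 → every 8 rows.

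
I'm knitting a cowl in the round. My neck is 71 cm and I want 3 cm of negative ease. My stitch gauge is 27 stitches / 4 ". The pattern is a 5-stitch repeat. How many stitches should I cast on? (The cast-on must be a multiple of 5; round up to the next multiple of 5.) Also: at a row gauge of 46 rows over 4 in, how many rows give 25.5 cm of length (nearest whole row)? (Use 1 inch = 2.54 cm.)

Cast on 185 stitches; work 115 rows.

Finished = 71 − 3 = 68 cm.
68 cm × 1/2.54 = 26.77 inches.
27/4 = 6.75 sts per in; 26.77 × 6.75 = 180.71 sts.
Next multiple of 5 → 185.
25.5 cm = 10.04 inches; × 11.5 = 115.45 → 115 rows.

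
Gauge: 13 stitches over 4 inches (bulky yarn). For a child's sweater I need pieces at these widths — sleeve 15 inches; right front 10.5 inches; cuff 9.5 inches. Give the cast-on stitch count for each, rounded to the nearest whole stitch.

sleeve 49; right front 34; cuff 31.

Rate = 13/4 = 3.25 sts per in.
sleeve: 15 × 3.25 = 48.75 → 49.
right front: 10.5 × 3.25 = 34.12 → 34.
cuff: 9.5 × 3.25 = 30.88 → 31.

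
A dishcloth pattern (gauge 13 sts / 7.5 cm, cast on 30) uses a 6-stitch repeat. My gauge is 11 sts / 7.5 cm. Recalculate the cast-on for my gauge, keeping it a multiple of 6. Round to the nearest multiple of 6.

24 stitches.

30 × 11 / 13 = 25.38.
Nearest multiple of 6: 24.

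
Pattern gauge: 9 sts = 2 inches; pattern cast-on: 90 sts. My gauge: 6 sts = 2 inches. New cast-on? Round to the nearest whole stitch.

Scale factor = 6 / 9 = 0.667.
90 × 6 / 9 = 60.00 sts.

CO 60 sts.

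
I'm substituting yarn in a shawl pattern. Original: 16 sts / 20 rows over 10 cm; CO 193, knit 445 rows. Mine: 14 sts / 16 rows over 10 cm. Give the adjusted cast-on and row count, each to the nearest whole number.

Cast on 169 stitches; work 356 rows.

Stitches: 193 × 14/16 = 168.88 → 169.
Rows: 445 × 16/20 = 356.00 → 356.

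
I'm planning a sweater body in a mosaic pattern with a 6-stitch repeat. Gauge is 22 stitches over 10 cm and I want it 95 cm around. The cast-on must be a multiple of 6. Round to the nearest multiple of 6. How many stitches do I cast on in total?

210 stitches.

22 / 10 = 2.2 sts per cm.
95 × 2.2 = 209.00 sts.
Nearest multiple of 6: 210.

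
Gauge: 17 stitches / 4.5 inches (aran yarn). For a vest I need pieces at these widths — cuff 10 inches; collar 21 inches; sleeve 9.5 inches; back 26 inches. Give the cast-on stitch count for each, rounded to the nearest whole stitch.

Rate = 17/4.5 = 3.778 sts per in.
cuff: 10 × 3.778 = 37.78 → 38.
collar: 21 × 3.778 = 79.33 → 79.
sleeve: 9.5 × 3.778 = 35.89 → 36.
back: 26 × 3.778 = 98.22 → 98.

cuff 38; collar 79; sleeve 36; back 98.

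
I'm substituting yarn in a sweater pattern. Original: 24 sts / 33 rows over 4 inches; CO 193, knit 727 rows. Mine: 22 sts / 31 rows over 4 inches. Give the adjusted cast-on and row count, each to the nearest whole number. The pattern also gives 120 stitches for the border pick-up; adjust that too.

Cast on 177 stitches; work 683 rows; border pick-up 110 stitches.

Stitches: 193 × 22/24 = 176.92 → 177.
Rows: 727 × 31/33 = 682.94 → 683.
border pick-up: 120 × 22/24 = 110.00 → 110.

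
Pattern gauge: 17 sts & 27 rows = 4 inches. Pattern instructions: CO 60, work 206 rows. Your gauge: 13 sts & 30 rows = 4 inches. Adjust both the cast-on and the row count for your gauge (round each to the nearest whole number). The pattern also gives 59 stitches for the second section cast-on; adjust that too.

Cast on 46 stitches; work 229 rows; second section cast-on 45 stitches.

Stitches: 60 × 13/17 = 45.88 → 46.
Rows: 206 × 30/27 = 228.89 → 229.
second section cast-on: 59 × 13/17 = 45.12 → 45.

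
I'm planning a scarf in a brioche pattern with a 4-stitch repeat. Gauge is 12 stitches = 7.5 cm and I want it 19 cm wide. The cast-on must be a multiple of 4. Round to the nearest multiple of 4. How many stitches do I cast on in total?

32 stitches.

12 / 7.5 = 1.6 sts per cm.
19 × 1.6 = 30.40 sts.
Nearest multiple of 4: 32.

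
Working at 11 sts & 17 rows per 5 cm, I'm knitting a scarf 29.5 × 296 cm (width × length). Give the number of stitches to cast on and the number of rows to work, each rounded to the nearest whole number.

Cast on 65 stitches and work 1006 rows.

Stitch gauge = 11/5 = 2.2 sts/cm; 29.5 × 2.2 = 64.90 → 65 sts.
Row gauge = 17/5 = 3.4 rows/cm; 296 × 3.4 = 1006.40 → 1006 rows.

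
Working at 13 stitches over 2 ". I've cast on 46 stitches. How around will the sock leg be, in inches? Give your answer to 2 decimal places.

7.08 inches.

13 stitches / 2 inch = 6.5 stitches per inch.
46 / 6.5 = 7.077 inches.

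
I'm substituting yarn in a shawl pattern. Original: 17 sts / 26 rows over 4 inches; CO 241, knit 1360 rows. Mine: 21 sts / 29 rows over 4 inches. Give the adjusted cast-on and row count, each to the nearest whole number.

Cast on 298 stitches; work 1517 rows.

Stitches: 241 × 21/17 = 297.71 → 298.
Rows: 1360 × 29/26 = 1516.92 → 1517.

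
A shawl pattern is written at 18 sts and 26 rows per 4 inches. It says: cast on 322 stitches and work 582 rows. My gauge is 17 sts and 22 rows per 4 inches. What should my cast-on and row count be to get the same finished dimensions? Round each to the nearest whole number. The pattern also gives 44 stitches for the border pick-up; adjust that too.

Cast on 304 stitches; work 492 rows; border pick-up 42 stitches.

Stitches: 322 × 17/18 = 304.11 → 304.
Rows: 582 × 22/26 = 492.46 → 492.
border pick-up: 44 × 17/18 = 41.56 → 42.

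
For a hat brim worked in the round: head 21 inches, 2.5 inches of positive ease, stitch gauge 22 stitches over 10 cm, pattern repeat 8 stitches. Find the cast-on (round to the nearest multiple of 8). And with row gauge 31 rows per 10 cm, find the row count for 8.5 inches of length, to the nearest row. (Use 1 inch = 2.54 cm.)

Finished = 21 + 2.5 = 23.5 inches.
23.5 inches × 2.54 = 59.69 cm.
22/10 = 2.2 sts per cm; 59.69 × 2.2 = 131.32 sts.
Nearest multiple of 8 → 128.
8.5 inches = 21.59 cm; × 3.1 = 66.93 → 67 rows.

Cast on 128 stitches; work 67 rows.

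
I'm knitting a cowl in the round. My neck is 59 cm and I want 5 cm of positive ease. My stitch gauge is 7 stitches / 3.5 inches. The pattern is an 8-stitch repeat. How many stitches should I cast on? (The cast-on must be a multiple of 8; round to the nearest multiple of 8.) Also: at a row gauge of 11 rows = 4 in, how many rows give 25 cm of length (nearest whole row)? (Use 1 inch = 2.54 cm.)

Finished = 59 + 5 = 64 cm.
64 cm × 1/2.54 = 25.20 inches.
7/3.5 = 2 sts per in; 25.20 × 2 = 50.39 sts.
Nearest multiple of 8 → 48.
25 cm = 9.84 inches; × 2.75 = 27.07 → 27 rows.

Cast on 48 stitches; work 27 rows.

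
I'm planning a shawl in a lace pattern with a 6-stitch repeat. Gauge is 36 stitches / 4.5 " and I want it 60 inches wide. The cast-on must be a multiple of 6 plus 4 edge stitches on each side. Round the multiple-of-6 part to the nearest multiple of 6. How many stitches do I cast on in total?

36 / 4.5 = 8 sts per inch.
60 × 8 = 480.00 sts.
Less 8 edge sts → 472.00 for the repeat.
Nearest multiple of 6: 474.
Add back 8 edge sts → 482.

Cast on 482 stitches.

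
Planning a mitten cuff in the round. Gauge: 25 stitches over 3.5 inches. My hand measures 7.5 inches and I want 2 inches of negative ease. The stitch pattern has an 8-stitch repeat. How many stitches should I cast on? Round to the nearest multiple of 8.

40 stitches.

Finished = 7.5 − 2 = 5.5 inches.
25 / 3.5 = 7.143 sts/in.
5.5 × 7.143 = 39.29 sts.
Nearest multiple of 8: 40.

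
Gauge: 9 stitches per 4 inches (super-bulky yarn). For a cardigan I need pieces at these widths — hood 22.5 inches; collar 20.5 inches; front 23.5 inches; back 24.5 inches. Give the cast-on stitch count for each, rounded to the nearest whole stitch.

Rate = 9/4 = 2.25 sts per in.
hood: 22.5 × 2.25 = 50.62 → 51.
collar: 20.5 × 2.25 = 46.12 → 46.
front: 23.5 × 2.25 = 52.88 → 53.
back: 24.5 × 2.25 = 55.12 → 55.

hood 51; collar 46; front 53; back 55.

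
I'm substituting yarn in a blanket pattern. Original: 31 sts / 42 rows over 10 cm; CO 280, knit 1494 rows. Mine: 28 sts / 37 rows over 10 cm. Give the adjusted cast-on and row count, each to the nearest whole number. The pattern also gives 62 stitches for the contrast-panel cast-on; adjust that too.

Stitches: 280 × 28/31 = 252.90 → 253.
Rows: 1494 × 37/42 = 1316.14 → 1316.
contrast-panel cast-on: 62 × 28/31 = 56.00 → 56.

Cast on 253 stitches; work 1316 rows; contrast-panel cast-on 56 stitches.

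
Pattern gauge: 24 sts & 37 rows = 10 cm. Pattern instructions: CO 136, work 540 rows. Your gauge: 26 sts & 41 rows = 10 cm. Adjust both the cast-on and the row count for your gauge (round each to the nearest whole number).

Cast on 147 stitches; work 598 rows.

Stitches: 136 × 26/24 = 147.33 → 147.
Rows: 540 × 41/37 = 598.38 → 598.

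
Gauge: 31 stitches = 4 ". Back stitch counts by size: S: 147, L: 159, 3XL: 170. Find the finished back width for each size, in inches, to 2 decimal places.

31/4 = 7.75 sts per in.
S: 147 / 7.75 = 18.968 → 18.97 in.
L: 159 / 7.75 = 20.516 → 20.52 in.
3XL: 170 / 7.75 = 21.935 → 21.94 in.

S 18.97 inches; L 20.52 inches; 3XL 21.94 inches.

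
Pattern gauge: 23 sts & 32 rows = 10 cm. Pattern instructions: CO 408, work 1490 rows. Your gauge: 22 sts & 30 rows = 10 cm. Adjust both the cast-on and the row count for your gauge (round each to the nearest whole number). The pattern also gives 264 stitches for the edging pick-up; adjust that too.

Cast on 390 stitches; work 1397 rows; edging pick-up 253 stitches.

Stitches: 408 × 22/23 = 390.26 → 390.
Rows: 1490 × 30/32 = 1396.88 → 1397.
edging pick-up: 264 × 22/23 = 252.52 → 253.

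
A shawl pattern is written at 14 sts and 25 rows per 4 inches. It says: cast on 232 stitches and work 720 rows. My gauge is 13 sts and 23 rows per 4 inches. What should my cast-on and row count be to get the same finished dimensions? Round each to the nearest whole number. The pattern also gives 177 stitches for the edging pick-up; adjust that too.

Stitches: 232 × 13/14 = 215.43 → 215.
Rows: 720 × 23/25 = 662.40 → 662.
edging pick-up: 177 × 13/14 = 164.36 → 164.

Cast on 215 stitches; work 662 rows; edging pick-up 164 stitches.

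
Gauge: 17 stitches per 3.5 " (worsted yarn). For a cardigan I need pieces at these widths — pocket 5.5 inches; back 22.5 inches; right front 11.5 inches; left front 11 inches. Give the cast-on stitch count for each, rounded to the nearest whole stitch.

pocket 27; back 109; right front 56; left front 53.

Rate = 17/3.5 = 4.857 sts per in.
pocket: 5.5 × 4.857 = 26.71 → 27.
back: 22.5 × 4.857 = 109.29 → 109.
right front: 11.5 × 4.857 = 55.86 → 56.
left front: 11 × 4.857 = 53.43 → 53.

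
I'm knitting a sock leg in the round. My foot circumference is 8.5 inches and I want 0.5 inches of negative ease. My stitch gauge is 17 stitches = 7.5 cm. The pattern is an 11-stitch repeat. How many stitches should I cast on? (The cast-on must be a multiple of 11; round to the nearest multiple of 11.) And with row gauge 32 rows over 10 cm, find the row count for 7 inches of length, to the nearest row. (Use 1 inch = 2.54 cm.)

Cast on 44 stitches; work 57 rows.

Finished = 8.5 − 0.5 = 8 inches.
8 inches × 2.54 = 20.32 cm.
17/7.5 = 2.267 sts per cm; 20.32 × 2.267 = 46.06 sts.
Nearest multiple of 11 → 44.
7 inches = 17.78 cm; × 3.2 = 56.90 → 57 rows.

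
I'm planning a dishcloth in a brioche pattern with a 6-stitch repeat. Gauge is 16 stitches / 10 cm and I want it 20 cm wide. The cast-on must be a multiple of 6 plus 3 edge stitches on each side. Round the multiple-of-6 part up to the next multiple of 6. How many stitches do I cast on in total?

Cast on 36 stitches.

16 / 10 = 1.6 sts per cm.
20 × 1.6 = 32.00 sts.
Less 6 edge sts → 26.00 for the repeat.
Next multiple of 6: 30.
Add back 6 edge sts → 36.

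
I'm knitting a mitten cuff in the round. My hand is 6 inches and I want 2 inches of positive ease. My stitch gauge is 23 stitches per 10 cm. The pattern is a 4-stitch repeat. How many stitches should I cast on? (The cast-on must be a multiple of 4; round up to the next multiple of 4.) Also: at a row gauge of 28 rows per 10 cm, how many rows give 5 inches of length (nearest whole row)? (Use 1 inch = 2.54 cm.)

Cast on 48 stitches; work 36 rows.

Finished = 6 + 2 = 8 inches.
8 inches × 2.54 = 20.32 cm.
23/10 = 2.3 sts per cm; 20.32 × 2.3 = 46.74 sts.
Next multiple of 4 → 48.
5 inches = 12.70 cm; × 2.8 = 35.56 → 36 rows.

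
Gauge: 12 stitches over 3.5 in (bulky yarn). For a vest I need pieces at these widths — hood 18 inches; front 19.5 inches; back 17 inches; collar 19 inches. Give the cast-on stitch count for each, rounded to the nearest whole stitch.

Rate = 12/3.5 = 3.429 sts per in.
hood: 18 × 3.429 = 61.71 → 62.
front: 19.5 × 3.429 = 66.86 → 67.
back: 17 × 3.429 = 58.29 → 58.
collar: 19 × 3.429 = 65.14 → 65.

hood 62; front 67; back 58; collar 65.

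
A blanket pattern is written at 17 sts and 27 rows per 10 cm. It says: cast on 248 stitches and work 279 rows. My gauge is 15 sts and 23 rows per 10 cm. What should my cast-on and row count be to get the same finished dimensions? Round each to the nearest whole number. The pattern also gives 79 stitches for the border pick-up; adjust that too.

Cast on 219 stitches; work 238 rows; border pick-up 70 stitches.

Stitches: 248 × 15/17 = 218.82 → 219.
Rows: 279 × 23/27 = 237.67 → 238.
border pick-up: 79 × 15/17 = 69.71 → 70.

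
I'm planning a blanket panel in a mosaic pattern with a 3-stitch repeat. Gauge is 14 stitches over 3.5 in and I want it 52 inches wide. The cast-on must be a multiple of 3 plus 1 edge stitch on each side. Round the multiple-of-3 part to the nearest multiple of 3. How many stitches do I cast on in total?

CO 209 sts.

14 / 3.5 = 4 sts per inch.
52 × 4 = 208.00 sts.
Less 2 edge sts → 206.00 for the repeat.
Nearest multiple of 3: 207.
Add back 2 edge sts → 209.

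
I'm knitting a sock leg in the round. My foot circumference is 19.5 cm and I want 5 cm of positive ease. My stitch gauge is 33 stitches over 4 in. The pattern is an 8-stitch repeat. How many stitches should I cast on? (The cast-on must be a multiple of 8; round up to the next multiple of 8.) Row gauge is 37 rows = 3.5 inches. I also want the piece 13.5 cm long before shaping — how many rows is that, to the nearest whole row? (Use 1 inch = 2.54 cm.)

Cast on 80 stitches; work 56 rows.

Finished = 19.5 + 5 = 24.5 cm.
24.5 cm × 1/2.54 = 9.65 inches.
33/4 = 8.25 sts per in; 9.65 × 8.25 = 79.58 sts.
Next multiple of 8 → 80.
13.5 cm = 5.31 inches; × 10.571 = 56.19 → 56 rows.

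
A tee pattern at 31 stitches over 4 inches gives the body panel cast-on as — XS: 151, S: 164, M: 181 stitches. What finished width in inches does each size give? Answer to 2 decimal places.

XS 19.48 inches; S 21.16 inches; M 23.35 inches.

31/4 = 7.75 sts per in.
XS: 151 / 7.75 = 19.484 → 19.48 in.
S: 164 / 7.75 = 21.161 → 21.16 in.
M: 181 / 7.75 = 23.355 → 23.35 in.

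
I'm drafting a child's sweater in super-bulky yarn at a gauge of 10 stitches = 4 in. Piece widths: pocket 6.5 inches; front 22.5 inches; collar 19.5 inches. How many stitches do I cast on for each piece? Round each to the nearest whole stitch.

Rate = 10/4 = 2.5 sts per in.
pocket: 6.5 × 2.5 = 16.25 → 16.
front: 22.5 × 2.5 = 56.25 → 56.
collar: 19.5 × 2.5 = 48.75 → 49.

pocket 16; front 56; collar 49.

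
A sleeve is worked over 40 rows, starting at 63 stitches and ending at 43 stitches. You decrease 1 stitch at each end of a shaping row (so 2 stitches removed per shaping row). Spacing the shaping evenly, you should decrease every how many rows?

Decrease every 4th row.

Stitches to remove: |43 − 63| = 20.
Shaping rows needed: 20 / 2 = 10.
40 rows / 10 = every 4 rows.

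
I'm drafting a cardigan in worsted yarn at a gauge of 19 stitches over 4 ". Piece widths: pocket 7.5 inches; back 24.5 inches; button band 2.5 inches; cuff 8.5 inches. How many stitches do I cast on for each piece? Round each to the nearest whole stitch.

pocket 36; back 116; button band 12; cuff 40.

Rate = 19/4 = 4.75 sts per in.
pocket: 7.5 × 4.75 = 35.62 → 36.
back: 24.5 × 4.75 = 116.38 → 116.
button band: 2.5 × 4.75 = 11.88 → 12.
cuff: 8.5 × 4.75 = 40.38 → 40.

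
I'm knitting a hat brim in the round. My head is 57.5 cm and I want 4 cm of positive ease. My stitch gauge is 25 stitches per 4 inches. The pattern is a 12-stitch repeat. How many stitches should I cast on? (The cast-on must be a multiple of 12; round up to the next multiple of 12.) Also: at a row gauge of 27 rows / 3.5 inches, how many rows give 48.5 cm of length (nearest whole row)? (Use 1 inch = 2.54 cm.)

Finished = 57.5 + 4 = 61.5 cm.
61.5 cm × 1/2.54 = 24.21 inches.
25/4 = 6.25 sts per in; 24.21 × 6.25 = 151.33 sts.
Next multiple of 12 → 156.
48.5 cm = 19.09 inches; × 7.714 = 147.30 → 147 rows.

Cast on 156 stitches; work 147 rows.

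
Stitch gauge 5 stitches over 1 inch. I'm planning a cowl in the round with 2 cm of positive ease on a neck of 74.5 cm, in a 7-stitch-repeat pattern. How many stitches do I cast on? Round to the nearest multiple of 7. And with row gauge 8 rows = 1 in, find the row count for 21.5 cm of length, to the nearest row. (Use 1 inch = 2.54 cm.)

Finished = 74.5 + 2 = 76.5 cm.
76.5 cm × 1/2.54 = 30.12 inches.
5/1 = 5 sts per in; 30.12 × 5 = 150.59 sts.
Nearest multiple of 7 → 154.
21.5 cm = 8.46 inches; × 8 = 67.72 → 68 rows.

Cast on 154 stitches; work 68 rows.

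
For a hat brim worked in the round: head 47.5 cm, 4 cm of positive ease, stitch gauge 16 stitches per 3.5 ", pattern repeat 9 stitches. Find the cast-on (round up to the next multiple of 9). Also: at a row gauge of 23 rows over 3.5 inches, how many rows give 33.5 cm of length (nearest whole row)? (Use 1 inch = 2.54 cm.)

Finished = 47.5 + 4 = 51.5 cm.
51.5 cm × 1/2.54 = 20.28 inches.
16/3.5 = 4.571 sts per in; 20.28 × 4.571 = 92.69 sts.
Next multiple of 9 → 99.
33.5 cm = 13.19 inches; × 6.571 = 86.67 → 87 rows.

Cast on 99 stitches; work 87 rows.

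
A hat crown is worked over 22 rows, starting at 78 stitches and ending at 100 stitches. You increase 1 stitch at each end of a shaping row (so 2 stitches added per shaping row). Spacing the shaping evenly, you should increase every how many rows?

Stitches to add: |100 − 78| = 22.
Shaping rows needed: 22 / 2 = 11.
22 rows / 11 = every 2 rows.

Increase every 2nd row.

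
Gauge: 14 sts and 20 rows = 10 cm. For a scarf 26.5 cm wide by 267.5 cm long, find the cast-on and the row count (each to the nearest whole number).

Cast on 37 stitches and work 535 rows.

Stitch gauge = 14/10 = 1.4 sts/cm; 26.5 × 1.4 = 37.10 → 37 sts.
Row gauge = 20/10 = 2 rows/cm; 267.5 × 2 = 535.00 → 535 rows.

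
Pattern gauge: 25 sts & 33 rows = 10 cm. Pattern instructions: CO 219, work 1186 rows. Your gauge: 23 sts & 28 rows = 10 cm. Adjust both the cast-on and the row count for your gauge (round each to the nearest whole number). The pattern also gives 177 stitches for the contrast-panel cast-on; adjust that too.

Cast on 201 stitches; work 1006 rows; contrast-panel cast-on 163 stitches.

Stitches: 219 × 23/25 = 201.48 → 201.
Rows: 1186 × 28/33 = 1006.30 → 1006.
contrast-panel cast-on: 177 × 23/25 = 162.84 → 163.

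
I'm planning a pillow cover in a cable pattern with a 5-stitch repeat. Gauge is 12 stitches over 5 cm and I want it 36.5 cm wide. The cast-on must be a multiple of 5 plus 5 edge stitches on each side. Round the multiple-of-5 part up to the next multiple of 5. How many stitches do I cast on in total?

12 / 5 = 2.4 sts per cm.
36.5 × 2.4 = 87.60 sts.
Less 10 edge sts → 77.60 for the repeat.
Next multiple of 5: 80.
Add back 10 edge sts → 90.

CO 90 sts.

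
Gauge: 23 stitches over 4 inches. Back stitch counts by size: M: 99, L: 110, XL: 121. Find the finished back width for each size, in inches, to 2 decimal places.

23/4 = 5.75 sts per in.
M: 99 / 5.75 = 17.217 → 17.22 in.
L: 110 / 5.75 = 19.130 → 19.13 in.
XL: 121 / 5.75 = 21.043 → 21.04 in.

M 17.22 inches; L 19.13 inches; XL 21.04 inches.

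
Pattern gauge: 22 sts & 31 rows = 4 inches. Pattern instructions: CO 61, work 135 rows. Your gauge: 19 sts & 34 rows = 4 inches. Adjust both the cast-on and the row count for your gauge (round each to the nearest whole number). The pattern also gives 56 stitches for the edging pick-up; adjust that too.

Stitches: 61 × 19/22 = 52.68 → 53.
Rows: 135 × 34/31 = 148.06 → 148.
edging pick-up: 56 × 19/22 = 48.36 → 48.

Cast on 53 stitches; work 148 rows; edging pick-up 48 stitches.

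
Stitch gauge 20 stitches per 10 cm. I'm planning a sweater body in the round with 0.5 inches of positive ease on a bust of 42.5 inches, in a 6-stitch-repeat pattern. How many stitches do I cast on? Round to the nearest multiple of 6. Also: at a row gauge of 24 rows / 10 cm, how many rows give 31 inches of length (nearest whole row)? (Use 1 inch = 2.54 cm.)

Cast on 216 stitches; work 189 rows.

Finished = 42.5 + 0.5 = 43 inches.
43 inches × 2.54 = 109.22 cm.
20/10 = 2 sts per cm; 109.22 × 2 = 218.44 sts.
Nearest multiple of 6 → 216.
31 inches = 78.74 cm; × 2.4 = 188.98 → 189 rows.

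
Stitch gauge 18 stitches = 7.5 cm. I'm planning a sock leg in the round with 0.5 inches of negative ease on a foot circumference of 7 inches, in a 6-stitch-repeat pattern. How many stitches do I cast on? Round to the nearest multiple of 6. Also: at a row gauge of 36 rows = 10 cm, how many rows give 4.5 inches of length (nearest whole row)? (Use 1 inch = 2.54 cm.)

Finished = 7 − 0.5 = 6.5 inches.
6.5 inches × 2.54 = 16.51 cm.
18/7.5 = 2.4 sts per cm; 16.51 × 2.4 = 39.62 sts.
Nearest multiple of 6 → 42.
4.5 inches = 11.43 cm; × 3.6 = 41.15 → 41 rows.

Cast on 42 stitches; work 41 rows.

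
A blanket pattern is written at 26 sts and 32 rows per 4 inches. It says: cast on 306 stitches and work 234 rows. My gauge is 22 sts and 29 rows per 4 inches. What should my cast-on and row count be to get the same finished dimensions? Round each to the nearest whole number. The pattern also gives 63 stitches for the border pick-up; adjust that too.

Stitches: 306 × 22/26 = 258.92 → 259.
Rows: 234 × 29/32 = 212.06 → 212.
border pick-up: 63 × 22/26 = 53.31 → 53.

Cast on 259 stitches; work 212 rows; border pick-up 53 stitches.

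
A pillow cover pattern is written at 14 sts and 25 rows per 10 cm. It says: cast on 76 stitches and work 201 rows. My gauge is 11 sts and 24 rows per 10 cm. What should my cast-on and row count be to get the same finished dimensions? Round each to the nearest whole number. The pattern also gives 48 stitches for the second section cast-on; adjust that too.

Stitches: 76 × 11/14 = 59.71 → 60.
Rows: 201 × 24/25 = 192.96 → 193.
second section cast-on: 48 × 11/14 = 37.71 → 38.

Cast on 60 stitches; work 193 rows; second section cast-on 38 stitches.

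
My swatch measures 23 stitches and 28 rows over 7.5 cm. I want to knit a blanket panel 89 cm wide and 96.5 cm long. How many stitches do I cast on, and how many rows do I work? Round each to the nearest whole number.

Cast on 273 stitches and work 360 rows.

Stitch gauge = 23/7.5 = 3.067 sts/cm; 89 × 3.067 = 272.93 → 273 sts.
Row gauge = 28/7.5 = 3.733 rows/cm; 96.5 × 3.733 = 360.27 → 360 rows.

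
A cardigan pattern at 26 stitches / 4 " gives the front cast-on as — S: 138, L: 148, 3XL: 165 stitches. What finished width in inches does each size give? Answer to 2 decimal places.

26/4 = 6.5 sts per in.
S: 138 / 6.5 = 21.231 → 21.23 in.
L: 148 / 6.5 = 22.769 → 22.77 in.
3XL: 165 / 6.5 = 25.385 → 25.38 in.

S 21.23 inches; L 22.77 inches; 3XL 25.38 inches.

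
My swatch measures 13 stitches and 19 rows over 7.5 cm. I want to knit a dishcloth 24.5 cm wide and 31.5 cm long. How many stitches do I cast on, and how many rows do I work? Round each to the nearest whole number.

Cast on 42 stitches and work 80 rows.

Stitch gauge = 13/7.5 = 1.733 sts/cm; 24.5 × 1.733 = 42.47 → 42 sts.
Row gauge = 19/7.5 = 2.533 rows/cm; 31.5 × 2.533 = 79.80 → 80 rows.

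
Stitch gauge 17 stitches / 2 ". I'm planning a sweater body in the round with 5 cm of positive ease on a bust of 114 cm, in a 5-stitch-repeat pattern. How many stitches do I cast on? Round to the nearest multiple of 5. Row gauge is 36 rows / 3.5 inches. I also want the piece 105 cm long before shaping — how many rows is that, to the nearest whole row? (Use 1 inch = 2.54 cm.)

Finished = 114 + 5 = 119 cm.
119 cm × 1/2.54 = 46.85 inches.
17/2 = 8.5 sts per in; 46.85 × 8.5 = 398.23 sts.
Nearest multiple of 5 → 400.
105 cm = 41.34 inches; × 10.286 = 425.20 → 425 rows.

Cast on 400 stitches; work 425 rows.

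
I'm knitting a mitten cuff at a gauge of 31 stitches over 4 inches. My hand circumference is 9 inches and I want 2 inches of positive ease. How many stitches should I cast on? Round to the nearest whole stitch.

Finished = 9 + 2 = 11 in.
31 / 4 = 7.75 sts per inch.
11.00 × 7.75 = 85.25 sts.
→ 85 sts.

85 stitches.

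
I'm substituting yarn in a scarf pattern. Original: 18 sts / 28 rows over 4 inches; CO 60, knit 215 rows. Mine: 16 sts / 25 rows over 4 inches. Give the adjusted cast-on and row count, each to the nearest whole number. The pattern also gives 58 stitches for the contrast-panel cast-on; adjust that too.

Stitches: 60 × 16/18 = 53.33 → 53.
Rows: 215 × 25/28 = 191.96 → 192.
contrast-panel cast-on: 58 × 16/18 = 51.56 → 52.

Cast on 53 stitches; work 192 rows; contrast-panel cast-on 52 stitches.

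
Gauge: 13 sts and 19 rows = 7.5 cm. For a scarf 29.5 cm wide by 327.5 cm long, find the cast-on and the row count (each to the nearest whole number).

Cast on 51 stitches and work 830 rows.

Stitch gauge = 13/7.5 = 1.733 sts/cm; 29.5 × 1.733 = 51.13 → 51 sts.
Row gauge = 19/7.5 = 2.533 rows/cm; 327.5 × 2.533 = 829.67 → 830 rows.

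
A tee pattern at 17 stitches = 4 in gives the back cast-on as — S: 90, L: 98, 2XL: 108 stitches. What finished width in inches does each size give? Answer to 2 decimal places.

S 21.18 inches; L 23.06 inches; 2XL 25.41 inches.

17/4 = 4.25 sts per in.
S: 90 / 4.25 = 21.176 → 21.18 in.
L: 98 / 4.25 = 23.059 → 23.06 in.
2XL: 108 / 4.25 = 25.412 → 25.41 in.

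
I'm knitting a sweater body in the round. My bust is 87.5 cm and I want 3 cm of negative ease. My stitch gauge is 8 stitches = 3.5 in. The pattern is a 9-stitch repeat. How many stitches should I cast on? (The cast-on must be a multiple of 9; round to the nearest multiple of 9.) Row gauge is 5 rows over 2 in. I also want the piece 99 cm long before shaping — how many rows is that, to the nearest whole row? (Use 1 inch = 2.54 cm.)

Finished = 87.5 − 3 = 84.5 cm.
84.5 cm × 1/2.54 = 33.27 inches.
8/3.5 = 2.286 sts per in; 33.27 × 2.286 = 76.04 sts.
Nearest multiple of 9 → 72.
99 cm = 38.98 inches; × 2.5 = 97.44 → 97 rows.

Cast on 72 stitches; work 97 rows.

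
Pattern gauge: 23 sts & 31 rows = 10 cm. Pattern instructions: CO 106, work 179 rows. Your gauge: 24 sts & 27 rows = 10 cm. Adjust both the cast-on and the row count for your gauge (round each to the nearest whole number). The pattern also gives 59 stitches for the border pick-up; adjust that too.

Stitches: 106 × 24/23 = 110.61 → 111.
Rows: 179 × 27/31 = 155.90 → 156.
border pick-up: 59 × 24/23 = 61.57 → 62.

Cast on 111 stitches; work 156 rows; border pick-up 62 stitches.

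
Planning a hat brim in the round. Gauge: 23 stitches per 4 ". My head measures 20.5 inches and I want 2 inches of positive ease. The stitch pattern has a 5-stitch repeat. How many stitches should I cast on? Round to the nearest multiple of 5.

Cast on 130 stitches.

Finished = 20.5 + 2 = 22.5 inches.
23 / 4 = 5.75 sts/in.
22.5 × 5.75 = 129.38 sts.
Nearest multiple of 5: 130.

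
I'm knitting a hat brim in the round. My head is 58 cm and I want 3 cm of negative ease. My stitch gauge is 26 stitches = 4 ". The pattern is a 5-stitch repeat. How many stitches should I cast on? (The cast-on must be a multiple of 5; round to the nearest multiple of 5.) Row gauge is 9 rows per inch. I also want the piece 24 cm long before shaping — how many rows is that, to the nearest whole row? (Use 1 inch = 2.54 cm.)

Cast on 140 stitches; work 85 rows.

Finished = 58 − 3 = 55 cm.
55 cm × 1/2.54 = 21.65 inches.
26/4 = 6.5 sts per in; 21.65 × 6.5 = 140.75 sts.
Nearest multiple of 5 → 140.
24 cm = 9.45 inches; × 9 = 85.04 → 85 rows.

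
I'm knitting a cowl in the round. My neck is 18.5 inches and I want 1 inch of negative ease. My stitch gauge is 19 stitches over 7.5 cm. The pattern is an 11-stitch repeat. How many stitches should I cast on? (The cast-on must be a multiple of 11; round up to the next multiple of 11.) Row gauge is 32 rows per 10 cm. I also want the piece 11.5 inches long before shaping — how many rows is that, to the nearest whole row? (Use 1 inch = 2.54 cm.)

Finished = 18.5 − 1 = 17.5 inches.
17.5 inches × 2.54 = 44.45 cm.
19/7.5 = 2.533 sts per cm; 44.45 × 2.533 = 112.61 sts.
Next multiple of 11 → 121.
11.5 inches = 29.21 cm; × 3.2 = 93.47 → 93 rows.

Cast on 121 stitches; work 93 rows.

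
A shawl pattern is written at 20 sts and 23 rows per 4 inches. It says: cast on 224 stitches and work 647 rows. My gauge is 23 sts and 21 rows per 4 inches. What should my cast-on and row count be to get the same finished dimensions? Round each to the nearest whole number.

Cast on 258 stitches; work 591 rows.

Stitches: 224 × 23/20 = 257.60 → 258.
Rows: 647 × 21/23 = 590.74 → 591.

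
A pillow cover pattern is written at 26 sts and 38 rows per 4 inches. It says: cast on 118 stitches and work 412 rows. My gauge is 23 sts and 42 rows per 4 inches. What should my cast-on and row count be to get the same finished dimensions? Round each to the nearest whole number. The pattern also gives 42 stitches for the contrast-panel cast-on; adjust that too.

Cast on 104 stitches; work 455 rows; contrast-panel cast-on 37 stitches.

Stitches: 118 × 23/26 = 104.38 → 104.
Rows: 412 × 42/38 = 455.37 → 455.
contrast-panel cast-on: 42 × 23/26 = 37.15 → 37.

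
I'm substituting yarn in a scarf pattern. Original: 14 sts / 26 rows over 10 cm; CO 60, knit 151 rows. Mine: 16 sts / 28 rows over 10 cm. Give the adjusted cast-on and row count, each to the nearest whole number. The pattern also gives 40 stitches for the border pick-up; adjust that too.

Stitches: 60 × 16/14 = 68.57 → 69.
Rows: 151 × 28/26 = 162.62 → 163.
border pick-up: 40 × 16/14 = 45.71 → 46.

Cast on 69 stitches; work 163 rows; border pick-up 46 stitches.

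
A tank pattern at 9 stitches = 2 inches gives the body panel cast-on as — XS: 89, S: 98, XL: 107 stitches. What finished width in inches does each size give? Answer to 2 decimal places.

XS 19.78 inches; S 21.78 inches; XL 23.78 inches.

9/2 = 4.5 sts per in.
XS: 89 / 4.5 = 19.778 → 19.78 in.
S: 98 / 4.5 = 21.778 → 21.78 in.
XL: 107 / 4.5 = 23.778 → 23.78 in.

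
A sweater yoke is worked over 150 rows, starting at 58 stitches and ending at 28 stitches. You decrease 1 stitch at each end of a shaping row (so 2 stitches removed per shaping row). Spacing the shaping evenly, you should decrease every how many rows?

Decrease every 10th row.

Stitches to remove: |28 − 58| = 30.
Shaping rows needed: 30 / 2 = 15.
150 rows / 15 = every 10 rows.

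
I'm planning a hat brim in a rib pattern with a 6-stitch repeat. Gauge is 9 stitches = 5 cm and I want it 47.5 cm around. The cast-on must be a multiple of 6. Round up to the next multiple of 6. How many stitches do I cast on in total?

9 / 5 = 1.8 sts per cm.
47.5 × 1.8 = 85.50 sts.
Next multiple of 6: 90.

CO 90 sts.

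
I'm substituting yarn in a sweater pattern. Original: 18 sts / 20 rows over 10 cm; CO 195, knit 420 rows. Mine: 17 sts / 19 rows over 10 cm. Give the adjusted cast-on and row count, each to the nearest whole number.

Stitches: 195 × 17/18 = 184.17 → 184.
Rows: 420 × 19/20 = 399.00 → 399.

Cast on 184 stitches; work 399 rows.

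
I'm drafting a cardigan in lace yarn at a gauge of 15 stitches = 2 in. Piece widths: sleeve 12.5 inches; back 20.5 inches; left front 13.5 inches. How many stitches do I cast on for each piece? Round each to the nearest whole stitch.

sleeve 94; back 154; left front 101.

Rate = 15/2 = 7.5 sts per in.
sleeve: 12.5 × 7.5 = 93.75 → 94.
back: 20.5 × 7.5 = 153.75 → 154.
left front: 13.5 × 7.5 = 101.25 → 101.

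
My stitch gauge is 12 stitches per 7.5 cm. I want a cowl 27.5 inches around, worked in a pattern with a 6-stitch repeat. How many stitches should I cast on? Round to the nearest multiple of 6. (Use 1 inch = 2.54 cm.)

27.5 in = 27.5 × 2.54 = 69.85 cm.
12 / 7.5 = 1.6 sts/cm.
69.85 × 1.6 = 111.76 sts.
→ 114.

114 stitches.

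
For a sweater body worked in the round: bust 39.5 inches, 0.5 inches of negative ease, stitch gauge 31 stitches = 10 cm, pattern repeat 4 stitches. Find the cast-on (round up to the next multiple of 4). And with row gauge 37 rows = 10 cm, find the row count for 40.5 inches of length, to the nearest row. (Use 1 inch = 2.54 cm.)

Cast on 308 stitches; work 381 rows.

Finished = 39.5 − 0.5 = 39 inches.
39 inches × 2.54 = 99.06 cm.
31/10 = 3.1 sts per cm; 99.06 × 3.1 = 307.09 sts.
Next multiple of 4 → 308.
40.5 inches = 102.87 cm; × 3.7 = 380.62 → 381 rows.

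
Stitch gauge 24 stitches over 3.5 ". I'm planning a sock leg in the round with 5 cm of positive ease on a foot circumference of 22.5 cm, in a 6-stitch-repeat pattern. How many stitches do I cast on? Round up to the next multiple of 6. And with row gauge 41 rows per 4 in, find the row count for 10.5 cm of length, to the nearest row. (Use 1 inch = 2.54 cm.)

Finished = 22.5 + 5 = 27.5 cm.
27.5 cm × 1/2.54 = 10.83 inches.
24/3.5 = 6.857 sts per in; 10.83 × 6.857 = 74.24 sts.
Next multiple of 6 → 78.
10.5 cm = 4.13 inches; × 10.25 = 42.37 → 42 rows.

Cast on 78 stitches; work 42 rows.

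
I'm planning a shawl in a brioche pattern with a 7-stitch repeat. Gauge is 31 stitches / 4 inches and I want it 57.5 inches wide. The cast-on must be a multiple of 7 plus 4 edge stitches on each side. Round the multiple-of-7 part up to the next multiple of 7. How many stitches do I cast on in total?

31 / 4 = 7.75 sts per inch.
57.5 × 7.75 = 445.62 sts.
Less 8 edge sts → 437.62 for the repeat.
Next multiple of 7: 441.
Add back 8 edge sts → 449.

Cast on 449 stitches.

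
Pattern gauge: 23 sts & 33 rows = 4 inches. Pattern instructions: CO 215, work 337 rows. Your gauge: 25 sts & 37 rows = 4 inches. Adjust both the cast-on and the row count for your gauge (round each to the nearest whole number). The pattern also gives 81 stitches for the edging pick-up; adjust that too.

Cast on 234 stitches; work 378 rows; edging pick-up 88 stitches.

Stitches: 215 × 25/23 = 233.70 → 234.
Rows: 337 × 37/33 = 377.85 → 378.
edging pick-up: 81 × 25/23 = 88.04 → 88.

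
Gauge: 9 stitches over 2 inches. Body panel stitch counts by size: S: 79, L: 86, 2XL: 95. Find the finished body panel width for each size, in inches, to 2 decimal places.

9/2 = 4.5 sts per in.
S: 79 / 4.5 = 17.556 → 17.56 in.
L: 86 / 4.5 = 19.111 → 19.11 in.
2XL: 95 / 4.5 = 21.111 → 21.11 in.

S 17.56 inches; L 19.11 inches; 2XL 21.11 inches.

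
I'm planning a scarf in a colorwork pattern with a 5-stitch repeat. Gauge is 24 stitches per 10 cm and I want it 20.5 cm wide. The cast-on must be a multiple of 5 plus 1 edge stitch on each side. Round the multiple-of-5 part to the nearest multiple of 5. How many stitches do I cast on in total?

24 / 10 = 2.4 sts per cm.
20.5 × 2.4 = 49.20 sts.
Less 2 edge sts → 47.20 for the repeat.
Nearest multiple of 5: 45.
Add back 2 edge sts → 47.

CO 47 sts.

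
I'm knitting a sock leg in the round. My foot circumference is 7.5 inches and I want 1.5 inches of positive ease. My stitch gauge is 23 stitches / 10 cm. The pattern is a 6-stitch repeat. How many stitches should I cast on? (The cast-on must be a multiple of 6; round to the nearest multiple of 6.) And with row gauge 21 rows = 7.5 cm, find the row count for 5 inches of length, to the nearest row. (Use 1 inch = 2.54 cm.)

Cast on 54 stitches; work 36 rows.

Finished = 7.5 + 1.5 = 9 inches.
9 inches × 2.54 = 22.86 cm.
23/10 = 2.3 sts per cm; 22.86 × 2.3 = 52.58 sts.
Nearest multiple of 6 → 54.
5 inches = 12.70 cm; × 2.8 = 35.56 → 36 rows.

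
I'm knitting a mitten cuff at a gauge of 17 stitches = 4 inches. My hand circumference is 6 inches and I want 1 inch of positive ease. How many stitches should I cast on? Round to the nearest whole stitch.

30 stitches.

Finished = 6 + 1 = 7 in.
17 / 4 = 4.25 sts per inch.
7.00 × 4.25 = 29.75 sts.
→ 30 sts.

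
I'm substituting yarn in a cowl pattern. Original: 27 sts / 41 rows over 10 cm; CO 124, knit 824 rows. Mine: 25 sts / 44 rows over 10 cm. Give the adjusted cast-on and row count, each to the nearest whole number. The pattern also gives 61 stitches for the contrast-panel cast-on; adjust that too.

Cast on 115 stitches; work 884 rows; contrast-panel cast-on 56 stitches.

Stitches: 124 × 25/27 = 114.81 → 115.
Rows: 824 × 44/41 = 884.29 → 884.
contrast-panel cast-on: 61 × 25/27 = 56.48 → 56.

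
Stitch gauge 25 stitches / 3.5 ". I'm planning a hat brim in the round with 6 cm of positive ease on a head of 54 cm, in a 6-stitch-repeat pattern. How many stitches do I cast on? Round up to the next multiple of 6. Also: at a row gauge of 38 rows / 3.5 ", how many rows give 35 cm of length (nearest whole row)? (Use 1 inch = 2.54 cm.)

Cast on 174 stitches; work 150 rows.

Finished = 54 + 6 = 60 cm.
60 cm × 1/2.54 = 23.62 inches.
25/3.5 = 7.143 sts per in; 23.62 × 7.143 = 168.73 sts.
Next multiple of 6 → 174.
35 cm = 13.78 inches; × 10.857 = 149.61 → 150 rows.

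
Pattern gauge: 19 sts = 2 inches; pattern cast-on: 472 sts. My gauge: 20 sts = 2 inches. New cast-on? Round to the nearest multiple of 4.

CO 496 sts.

Scale factor = 20 / 19 = 1.053.
472 × 20 / 19 = 496.84 sts.
→ 496 sts.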